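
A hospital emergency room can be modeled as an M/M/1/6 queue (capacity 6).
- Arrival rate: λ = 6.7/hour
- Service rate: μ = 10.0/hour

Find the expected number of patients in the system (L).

ρ = λ/μ = 6.7/10.0 = 0.6700
P₀ = (1-ρ)/(1-ρ^(K+1)) = (1-0.6700)/(1-0.6700^7) = 0.3300/0.9394 = 0.3513
P_K = P₀×ρ^K = 0.3513 × 0.6700^6 = 0.3513 × 0.09046 = 0.03178
L = ρ[1 - (K+1)ρ^K + Kρ^(K+1)] / [(1-ρ)(1-ρ^(K+1))]
L = 0.6700 × (1 - 7×0.09046 + 6×0.06061) / ((1 - 0.6700) × (1 - 0.06061)) = 1.5787 patients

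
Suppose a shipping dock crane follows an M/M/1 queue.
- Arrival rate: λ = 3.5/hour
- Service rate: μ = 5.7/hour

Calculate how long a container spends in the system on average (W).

First, compute utilization: ρ = λ/μ = 3.5/5.7 = 0.6140
For M/M/1: W = 1/(μ-λ)
W = 1/(5.7-3.5) = 1/2.20
W = 0.4545 hours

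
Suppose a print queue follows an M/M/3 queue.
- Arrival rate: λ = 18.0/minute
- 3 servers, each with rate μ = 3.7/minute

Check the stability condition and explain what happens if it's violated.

Stability requires ρ = λ/(cμ) < 1
ρ = 18.0/(3 × 3.7) = 18.0/11.10 = 1.6216
Since 1.6216 ≥ 1, the system is UNSTABLE.
Need c > λ/μ = 18.0/3.7 = 4.86.
Minimum servers needed: c = 5.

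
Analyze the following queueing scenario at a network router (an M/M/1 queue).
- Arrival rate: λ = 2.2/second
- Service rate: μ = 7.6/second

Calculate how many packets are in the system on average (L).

ρ = λ/μ = 2.2/7.6 = 0.2895
For M/M/1: L = λ/(μ-λ)
L = 2.2/(7.6-2.2) = 2.2/5.40
L = 0.4074 packets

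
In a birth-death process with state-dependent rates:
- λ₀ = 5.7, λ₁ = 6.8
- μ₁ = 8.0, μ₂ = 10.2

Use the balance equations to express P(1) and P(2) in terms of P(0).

Balance equations:
State 0: λ₀P₀ = μ₁P₁ → P₁ = (λ₀/μ₁)P₀ = (5.7/8.0)P₀ = 0.7125P₀
State 1: P₂ = (λ₀λ₁)/(μ₁μ₂)P₀ = (5.7×6.8)/(8.0×10.2)P₀ = 0.4750P₀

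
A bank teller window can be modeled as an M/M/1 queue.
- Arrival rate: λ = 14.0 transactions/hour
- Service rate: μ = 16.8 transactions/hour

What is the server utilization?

Server utilization: ρ = λ/μ
ρ = 14.0/16.8 = 0.8333
The server is busy 83.33% of the time.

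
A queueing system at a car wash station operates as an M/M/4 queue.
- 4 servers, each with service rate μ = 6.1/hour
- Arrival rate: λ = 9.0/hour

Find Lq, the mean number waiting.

Traffic intensity: ρ = λ/(cμ) = 9.0/(4×6.1) = 0.3689
Since ρ = 0.3689 < 1, system is stable.
Offered load a = λ/μ = cρ = 9.0/6.1 = 1.4754
P₀ = [ Σₙ₌₀^3 aⁿ/n! + a^4/(4!(1-ρ)) ]⁻¹
Σ = a^0/0! + a^1/1! + a^2/2! + a^3/3! = 1.0000 + 1.4754 + 1.0884 + 0.5353 = 4.0991
a^4/(4!(1-ρ)) = 4.7386/(24 × 0.63115) = 0.3128
P₀ = 1/(4.0991 + 0.3128) = 0.2267
Lq = P₀·a^4·ρ / (4!(1-ρ)²) = 0.22666 × 4.7386 × 0.36885 / (24 × 0.39835) = 0.04144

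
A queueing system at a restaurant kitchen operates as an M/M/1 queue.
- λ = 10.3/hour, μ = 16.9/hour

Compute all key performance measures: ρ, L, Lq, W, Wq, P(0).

Step 1: ρ = λ/μ = 10.3/16.9 = 0.6095
Step 2: L = λ/(μ-λ) = 10.3/6.60 = 1.5606
Step 3: Lq = λ²/(μ(μ-λ)) = 106.09/(16.9×6.60) = 0.9511
Step 4: W = 1/(μ-λ) = 1/6.60 = 0.151515
Step 5: Wq = λ/(μ(μ-λ)) = 10.3/(16.9×6.60) = 0.09234
Step 6: P(0) = 1-ρ = 0.3905
Verify: L = λW = 10.3×0.151515 = 1.5606 ✔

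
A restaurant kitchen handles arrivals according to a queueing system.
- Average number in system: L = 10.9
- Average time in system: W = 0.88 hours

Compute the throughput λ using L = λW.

Little's Law: L = λW, so λ = L/W
λ = 10.9/0.88 = 12.3864 orders/hour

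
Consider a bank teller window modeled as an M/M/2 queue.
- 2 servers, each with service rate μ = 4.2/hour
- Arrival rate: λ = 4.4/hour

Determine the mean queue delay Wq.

Traffic intensity: ρ = λ/(cμ) = 4.4/(2×4.2) = 0.5238
Since ρ = 0.5238 < 1, system is stable.
Offered load a = λ/μ = cρ = 4.4/4.2 = 1.0476
P₀ = [ Σₙ₌₀^1 aⁿ/n! + a^2/(2!(1-ρ)) ]⁻¹
Σ = a^0/0! + a^1/1! = 1.0000 + 1.0476 = 2.0476
a^2/(2!(1-ρ)) = 1.0975/(2 × 0.4762) = 1.1524
P₀ = 1/(2.0476 + 1.1524) = 0.3125
Lq = P₀·a^2·ρ / (2!(1-ρ)²) = 0.31250 × 1.0975 × 0.52381 / (2 × 0.22676) = 0.3961
Wq = Lq/λ = 0.39613/4.4 = 0.09003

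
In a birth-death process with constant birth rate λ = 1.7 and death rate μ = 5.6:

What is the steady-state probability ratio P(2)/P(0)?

For constant rates: P(n)/P(0) = (λ/μ)^n
P(2)/P(0) = (1.7/5.6)^2 = 0.303571^2 = 0.09216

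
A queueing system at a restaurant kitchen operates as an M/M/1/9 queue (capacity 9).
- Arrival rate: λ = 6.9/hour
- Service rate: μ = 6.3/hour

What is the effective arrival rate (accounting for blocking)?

ρ = λ/μ = 6.9/6.3 = 1.09524
P₀ = (1-ρ)/(1-ρ^(K+1)) = (1-1.09524)/(1-1.09524^10) = -0.09524/-1.4837 = 0.06419
P_K = P₀×ρ^K = 0.06419 × 1.09524^9 = 0.06419 × 2.2677 = 0.1456
λ_eff = λ(1-P_K) = 6.9 × (1 - 0.14557) = 6.9 × 0.85443 = 5.8956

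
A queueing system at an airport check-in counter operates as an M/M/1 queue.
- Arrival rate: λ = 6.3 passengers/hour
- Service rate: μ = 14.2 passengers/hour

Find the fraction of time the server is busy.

Server utilization: ρ = λ/μ
ρ = 6.3/14.2 = 0.4437
The server is busy 44.37% of the time.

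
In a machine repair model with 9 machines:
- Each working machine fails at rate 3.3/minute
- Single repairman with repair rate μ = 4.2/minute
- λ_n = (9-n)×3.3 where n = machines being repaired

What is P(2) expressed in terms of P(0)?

P(2)/P(0) = ∏_{i=0}^{2-1} λ_i/μ_{i+1}
= (9-0)×3.3/4.2 × (9-1)×3.3/4.2
= 44.4490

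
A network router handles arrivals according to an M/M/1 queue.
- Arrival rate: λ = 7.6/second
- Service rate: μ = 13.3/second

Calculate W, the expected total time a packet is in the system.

First, compute utilization: ρ = λ/μ = 7.6/13.3 = 0.5714
For M/M/1: W = 1/(μ-λ)
W = 1/(13.3-7.6) = 1/5.70
W = 0.1754 seconds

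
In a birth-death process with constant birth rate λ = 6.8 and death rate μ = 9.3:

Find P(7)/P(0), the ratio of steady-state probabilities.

For constant rates: P(n)/P(0) = (λ/μ)^n
P(7)/P(0) = (6.8/9.3)^7 = 0.73118^7 = 0.1117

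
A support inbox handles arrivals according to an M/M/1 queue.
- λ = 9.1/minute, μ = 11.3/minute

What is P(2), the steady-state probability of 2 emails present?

ρ = λ/μ = 9.1/11.3 = 0.8053
P(n) = (1-ρ)ρⁿ
P(2) = (1-0.8053) × 0.8053^2
P(2) = 0.1947 × 0.6485
P(2) = 0.1263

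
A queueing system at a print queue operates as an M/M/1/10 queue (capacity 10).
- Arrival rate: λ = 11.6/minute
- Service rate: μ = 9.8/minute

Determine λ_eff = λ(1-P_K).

ρ = λ/μ = 11.6/9.8 = 1.18367
P₀ = (1-ρ)/(1-ρ^(K+1)) = (1-1.18367)/(1-1.18367^11) = -0.18367/-5.3905 = 0.03407
P_K = P₀×ρ^K = 0.034073 × 1.18367^10 = 0.034073 × 5.3989 = 0.1840
λ_eff = λ(1-P_K) = 11.6 × (1 - 0.18396) = 11.6 × 0.81604 = 9.4661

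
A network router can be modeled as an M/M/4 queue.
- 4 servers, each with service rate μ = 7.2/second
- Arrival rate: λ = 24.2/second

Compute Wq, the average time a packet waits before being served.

Traffic intensity: ρ = λ/(cμ) = 24.2/(4×7.2) = 0.8403
Since ρ = 0.8403 < 1, system is stable.
Offered load a = λ/μ = cρ = 24.2/7.2 = 3.3611
P₀ = [ Σₙ₌₀^3 aⁿ/n! + a^4/(4!(1-ρ)) ]⁻¹
Σ = a^0/0! + a^1/1! + a^2/2! + a^3/3! = 1.0000 + 3.3611 + 5.6485 + 6.3285 = 16.3381
a^4/(4!(1-ρ)) = 127.6237/(24 × 0.159722) = 33.2932
P₀ = 1/(16.3381 + 33.2932) = 0.02015
Lq = P₀·a^4·ρ / (4!(1-ρ)²) = 0.0201486 × 127.6237 × 0.840278 / (24 × 0.0255112) = 3.5290
Wq = Lq/λ = 3.5290/24.2 = 0.1458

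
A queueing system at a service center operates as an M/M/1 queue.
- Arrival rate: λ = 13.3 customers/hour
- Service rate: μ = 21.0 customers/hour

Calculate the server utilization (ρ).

Server utilization: ρ = λ/μ
ρ = 13.3/21.0 = 0.6333
The server is busy 63.33% of the time.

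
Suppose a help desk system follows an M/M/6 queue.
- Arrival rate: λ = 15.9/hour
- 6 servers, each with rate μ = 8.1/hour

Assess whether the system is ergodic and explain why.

Stability requires ρ = λ/(cμ) < 1
ρ = 15.9/(6 × 8.1) = 15.9/48.60 = 0.3272
Since 0.3272 < 1, the system is STABLE.
The servers are busy 32.72% of the time.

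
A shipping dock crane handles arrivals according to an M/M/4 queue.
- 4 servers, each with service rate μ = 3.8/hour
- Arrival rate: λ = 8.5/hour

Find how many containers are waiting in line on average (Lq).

Traffic intensity: ρ = λ/(cμ) = 8.5/(4×3.8) = 0.5592
Since ρ = 0.5592 < 1, system is stable.
Offered load a = λ/μ = cρ = 8.5/3.8 = 2.2368
P₀ = [ Σₙ₌₀^3 aⁿ/n! + a^4/(4!(1-ρ)) ]⁻¹
Σ = a^0/0! + a^1/1! + a^2/2! + a^3/3! = 1.00000 + 2.23684 + 2.50173 + 1.86533 = 7.6039
a^4/(4!(1-ρ)) = 25.0346/(24 × 0.44079) = 2.3665
P₀ = 1/(7.6039 + 2.3665) = 0.1003
Lq = P₀·a^4·ρ / (4!(1-ρ)²) = 0.1003 × 25.0346 × 0.5592 / (24 × 0.1943) = 0.3011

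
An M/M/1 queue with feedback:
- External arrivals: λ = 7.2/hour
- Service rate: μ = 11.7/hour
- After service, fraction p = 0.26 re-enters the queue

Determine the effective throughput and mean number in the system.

Effective arrival rate: λ_eff = λ/(1-p) = 7.2/(1-0.26) = 7.2/0.74 = 9.72973
ρ = λ_eff/μ = 9.72973/11.7 = 0.831601
L = ρ/(1-ρ) = 0.831601/(1-0.831601) = 4.9383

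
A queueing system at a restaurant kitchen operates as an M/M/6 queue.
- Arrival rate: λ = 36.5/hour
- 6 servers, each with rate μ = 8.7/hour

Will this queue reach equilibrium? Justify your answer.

Stability requires ρ = λ/(cμ) < 1
ρ = 36.5/(6 × 8.7) = 36.5/52.20 = 0.6992
Since 0.6992 < 1, the system is STABLE.
The servers are busy 69.92% of the time.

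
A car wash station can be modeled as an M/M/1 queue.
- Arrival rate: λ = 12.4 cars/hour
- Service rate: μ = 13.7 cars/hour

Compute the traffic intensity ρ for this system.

Server utilization: ρ = λ/μ
ρ = 12.4/13.7 = 0.9051
The server is busy 90.51% of the time.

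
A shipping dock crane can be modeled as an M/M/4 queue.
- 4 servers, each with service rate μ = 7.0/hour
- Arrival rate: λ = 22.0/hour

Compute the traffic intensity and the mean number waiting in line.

Traffic intensity: ρ = λ/(cμ) = 22.0/(4×7.0) = 0.7857
Since ρ = 0.7857 < 1, system is stable.
Offered load a = λ/μ = cρ = 22.0/7.0 = 3.1429
P₀ = [ Σₙ₌₀^3 aⁿ/n! + a^4/(4!(1-ρ)) ]⁻¹
Σ = a^0/0! + a^1/1! + a^2/2! + a^3/3! = 1.00000 + 3.14286 + 4.93878 + 5.17396 = 14.2556
a^4/(4!(1-ρ)) = 97.56601/(24 × 0.2142857) = 18.9712
P₀ = 1/(14.2556 + 18.9712) = 0.03010
Lq = P₀·a^4·ρ / (4!(1-ρ)²) = 0.030096 × 97.5660 × 0.78571 / (24 × 0.045918) = 2.0935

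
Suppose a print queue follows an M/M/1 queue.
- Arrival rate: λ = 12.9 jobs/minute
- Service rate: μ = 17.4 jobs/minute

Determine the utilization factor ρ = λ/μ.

Server utilization: ρ = λ/μ
ρ = 12.9/17.4 = 0.7414
The server is busy 74.14% of the time.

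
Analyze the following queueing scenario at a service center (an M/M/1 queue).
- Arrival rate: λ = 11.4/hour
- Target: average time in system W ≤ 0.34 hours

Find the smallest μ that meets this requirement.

For M/M/1: W = 1/(μ-λ)
Need W ≤ 0.34, so 1/(μ-λ) ≤ 0.34
μ - λ ≥ 1/0.34 = 2.9412
μ ≥ 11.4 + 2.9412 = 14.3412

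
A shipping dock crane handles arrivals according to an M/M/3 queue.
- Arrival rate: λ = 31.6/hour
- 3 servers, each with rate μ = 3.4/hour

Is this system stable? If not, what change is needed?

Stability requires ρ = λ/(cμ) < 1
ρ = 31.6/(3 × 3.4) = 31.6/10.20 = 3.0980
Since 3.0980 ≥ 1, the system is UNSTABLE.
Need c > λ/μ = 31.6/3.4 = 9.29.
Minimum servers needed: c = 10.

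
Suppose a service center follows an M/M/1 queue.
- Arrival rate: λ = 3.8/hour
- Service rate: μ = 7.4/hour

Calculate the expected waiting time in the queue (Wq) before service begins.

First, compute utilization: ρ = λ/μ = 3.8/7.4 = 0.5135
For M/M/1: Wq = λ/(μ(μ-λ))
Wq = 3.8/(7.4 × (7.4-3.8))
Wq = 3.8/(7.4 × 3.60)
Wq = 0.1426 hours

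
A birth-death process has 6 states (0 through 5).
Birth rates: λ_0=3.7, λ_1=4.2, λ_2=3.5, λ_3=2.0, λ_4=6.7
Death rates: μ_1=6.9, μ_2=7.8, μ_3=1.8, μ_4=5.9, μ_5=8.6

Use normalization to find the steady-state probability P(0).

Ratios P(n)/P(0) = (λ₀···λₙ₋₁)/(μ₁···μₙ):
P(1)/P(0) = (3.7)/(6.9) = 0.53623
P(2)/P(0) = (3.7×4.2)/(6.9×7.8) = 0.28874
P(3)/P(0) = (3.7×4.2×3.5)/(6.9×7.8×1.8) = 0.56144
P(4)/P(0) = (3.7×4.2×3.5×2.0)/(6.9×7.8×1.8×5.9) = 0.19032
P(5)/P(0) = (3.7×4.2×3.5×2.0×6.7)/(6.9×7.8×1.8×5.9×8.6) = 0.14827

Normalization: ∑ P(n) = 1
P(0) × (1.0000 + 0.53623 + 0.28874 + 0.56144 + 0.19032 + 0.14827) = 1
P(0) × 2.7250 = 1
P(0) = 1/2.7250 = 0.3670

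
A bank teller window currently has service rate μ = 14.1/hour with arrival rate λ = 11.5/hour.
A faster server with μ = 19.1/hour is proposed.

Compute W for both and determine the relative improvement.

System 1: ρ₁ = 11.5/14.1 = 0.8156, W₁ = 1/(14.1-11.5) = 0.38462
System 2: ρ₂ = 11.5/19.1 = 0.6021, W₂ = 1/(19.1-11.5) = 0.13158
Improvement: (W₁-W₂)/W₁ = (0.38462-0.13158)/0.38462 = 65.79%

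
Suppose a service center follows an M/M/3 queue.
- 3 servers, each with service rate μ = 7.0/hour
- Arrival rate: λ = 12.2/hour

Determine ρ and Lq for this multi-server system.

Traffic intensity: ρ = λ/(cμ) = 12.2/(3×7.0) = 0.5810
Since ρ = 0.5810 < 1, system is stable.
Offered load a = λ/μ = cρ = 12.2/7.0 = 1.7429
P₀ = [ Σₙ₌₀^2 aⁿ/n! + a^3/(3!(1-ρ)) ]⁻¹
Σ = a^0/0! + a^1/1! + a^2/2! = 1.00000 + 1.74286 + 1.51878 = 4.2616
a^3/(3!(1-ρ)) = 5.2940/(6 × 0.41905) = 2.1056
P₀ = 1/(4.2616 + 2.1056) = 0.1571
Lq = P₀·a^3·ρ / (3!(1-ρ)²) = 0.157055 × 5.29402 × 0.580952 / (6 × 0.175601) = 0.4585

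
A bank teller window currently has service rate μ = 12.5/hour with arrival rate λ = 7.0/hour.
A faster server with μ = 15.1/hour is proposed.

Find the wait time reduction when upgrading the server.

System 1: ρ₁ = 7.0/12.5 = 0.5600, W₁ = 1/(12.5-7.0) = 0.18182
System 2: ρ₂ = 7.0/15.1 = 0.4636, W₂ = 1/(15.1-7.0) = 0.12346
Improvement: (W₁-W₂)/W₁ = (0.18182-0.12346)/0.18182 = 32.10%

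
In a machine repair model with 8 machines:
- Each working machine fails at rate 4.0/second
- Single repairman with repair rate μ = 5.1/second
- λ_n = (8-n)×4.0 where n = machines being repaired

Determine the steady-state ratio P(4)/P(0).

P(4)/P(0) = ∏_{i=0}^{4-1} λ_i/μ_{i+1}
= (8-0)×4.0/5.1 × (8-1)×4.0/5.1 × (8-2)×4.0/5.1 × (8-3)×4.0/5.1
= 635.7239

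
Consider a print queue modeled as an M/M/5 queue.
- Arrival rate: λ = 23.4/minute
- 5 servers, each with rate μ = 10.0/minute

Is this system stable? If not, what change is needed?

Stability requires ρ = λ/(cμ) < 1
ρ = 23.4/(5 × 10.0) = 23.4/50.00 = 0.4680
Since 0.4680 < 1, the system is STABLE.
The servers are busy 46.80% of the time.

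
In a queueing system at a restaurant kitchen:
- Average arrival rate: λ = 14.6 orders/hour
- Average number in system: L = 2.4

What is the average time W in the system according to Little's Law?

Little's Law: L = λW, so W = L/λ
W = 2.4/14.6 = 0.1644 hours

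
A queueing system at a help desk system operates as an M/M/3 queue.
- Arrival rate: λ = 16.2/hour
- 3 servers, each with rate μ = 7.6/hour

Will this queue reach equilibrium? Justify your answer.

Stability requires ρ = λ/(cμ) < 1
ρ = 16.2/(3 × 7.6) = 16.2/22.80 = 0.7105
Since 0.7105 < 1, the system is STABLE.
The servers are busy 71.05% of the time.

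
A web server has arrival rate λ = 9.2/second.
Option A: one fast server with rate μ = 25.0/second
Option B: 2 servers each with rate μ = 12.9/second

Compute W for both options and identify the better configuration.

Option A: single server μ = 25.0 (M/M/1)
  ρ_A = 9.2/25.0 = 0.3680
  W_A = 1/(μ-λ) = 1/(25.0-9.2) = 1/15.80 = 0.06329

Option B: 2 servers μ = 12.9 (M/M/2)
  ρ_B = λ/(cμ) = 9.2/(2×12.9) = 0.3566
  Offered load a = λ/μ = cρ = 9.2/12.9 = 0.7132
  P₀ = [ Σₙ₌₀^1 aⁿ/n! + a^2/(2!(1-ρ)) ]⁻¹
  Σ = a^0/0! + a^1/1! = 1.0000 + 0.7132 = 1.7132
  a^2/(2!(1-ρ)) = 0.50862/(2 × 0.64341) = 0.3953
  P₀ = 1/(1.7132 + 0.3953) = 0.4743
  Lq = P₀·a^2·ρ / (2!(1-ρ)²) = 0.4743 × 0.5086 × 0.3566 / (2 × 0.4140) = 0.1039
  Wq_B = Lq/λ = 0.1039/9.2 = 0.01129
  W_B = Wq_B + 1/μ = 0.01129 + 0.07752 = 0.08881

Since W_A = 0.06329 < W_B = 0.08881, Option A (single fast server) has the shorter time in system.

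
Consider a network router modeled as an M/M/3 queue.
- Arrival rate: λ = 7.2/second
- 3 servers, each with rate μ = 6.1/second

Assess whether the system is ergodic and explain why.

Stability requires ρ = λ/(cμ) < 1
ρ = 7.2/(3 × 6.1) = 7.2/18.30 = 0.3934
Since 0.3934 < 1, the system is STABLE.
The servers are busy 39.34% of the time.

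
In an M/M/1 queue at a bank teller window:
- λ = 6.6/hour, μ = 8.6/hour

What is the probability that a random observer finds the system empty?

ρ = λ/μ = 6.6/8.6 = 0.7674
P(0) = 1 - ρ = 1 - 0.7674 = 0.2326
The server is idle 23.26% of the time.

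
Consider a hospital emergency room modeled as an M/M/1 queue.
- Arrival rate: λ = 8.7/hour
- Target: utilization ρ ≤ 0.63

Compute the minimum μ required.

ρ = λ/μ, so μ = λ/ρ
μ ≥ 8.7/0.63 = 13.8095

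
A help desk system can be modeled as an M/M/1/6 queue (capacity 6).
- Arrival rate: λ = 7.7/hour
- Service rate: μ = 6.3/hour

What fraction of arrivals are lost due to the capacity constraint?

ρ = λ/μ = 7.7/6.3 = 1.222222
P₀ = (1-ρ)/(1-ρ^(K+1)) = (1-1.222222)/(1-1.222222^7) = -0.2222/-3.0743 = 0.07228
P_K = P₀×ρ^K = 0.072284 × 1.222222^6 = 0.072284 × 3.3335 = 0.2410
Blocking probability = 24.10%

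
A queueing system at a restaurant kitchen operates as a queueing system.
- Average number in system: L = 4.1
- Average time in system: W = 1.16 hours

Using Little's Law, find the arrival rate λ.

Little's Law: L = λW, so λ = L/W
λ = 4.1/1.16 = 3.5345 orders/hour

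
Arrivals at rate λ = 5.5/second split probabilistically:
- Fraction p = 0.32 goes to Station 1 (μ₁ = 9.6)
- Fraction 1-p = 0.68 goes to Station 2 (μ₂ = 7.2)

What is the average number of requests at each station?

Effective rates: λ₁ = 5.5×0.32 = 1.76, λ₂ = 5.5×0.68 = 3.74
Station 1: ρ₁ = 1.76/9.6 = 0.18333, L₁ = ρ₁/(1-ρ₁) = 0.18333/(1-0.18333) = 0.2245
Station 2: ρ₂ = 3.74/7.2 = 0.51944, L₂ = ρ₂/(1-ρ₂) = 0.51944/(1-0.51944) = 1.0809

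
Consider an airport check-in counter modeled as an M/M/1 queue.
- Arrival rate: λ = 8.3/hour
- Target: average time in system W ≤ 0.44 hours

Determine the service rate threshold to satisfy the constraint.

For M/M/1: W = 1/(μ-λ)
Need W ≤ 0.44, so 1/(μ-λ) ≤ 0.44
μ - λ ≥ 1/0.44 = 2.2727
μ ≥ 8.3 + 2.2727 = 10.5727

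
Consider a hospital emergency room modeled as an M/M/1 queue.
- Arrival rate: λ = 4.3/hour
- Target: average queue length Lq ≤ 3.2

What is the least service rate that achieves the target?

For M/M/1: Lq = λ²/(μ(μ-λ))
Need Lq ≤ 3.2, i.e. μ(μ-λ) ≥ λ²/3.2
μ² - 4.3μ - 18.49/3.2 ≥ 0  →  μ² - 4.3μ - 5.77812 ≥ 0
Quadratic formula (positive root): μ = [λ + √(λ² + 4×5.77812)]/2
Discriminant: 18.49 + 4×5.77812 = 41.6025, √41.6025 = 6.4500
μ ≥ (4.3 + 6.4500)/2 = 5.3750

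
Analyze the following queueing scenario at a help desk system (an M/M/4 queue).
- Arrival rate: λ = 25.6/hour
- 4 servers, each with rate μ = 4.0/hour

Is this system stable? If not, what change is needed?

Stability requires ρ = λ/(cμ) < 1
ρ = 25.6/(4 × 4.0) = 25.6/16.00 = 1.6000
Since 1.6000 ≥ 1, the system is UNSTABLE.
Need c > λ/μ = 25.6/4.0 = 6.40.
Minimum servers needed: c = 7.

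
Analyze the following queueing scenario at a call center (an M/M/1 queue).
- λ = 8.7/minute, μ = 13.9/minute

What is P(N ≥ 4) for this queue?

ρ = λ/μ = 8.7/13.9 = 0.6259
P(N ≥ n) = ρⁿ
P(N ≥ 4) = 0.6259^4
P(N ≥ 4) = 0.1535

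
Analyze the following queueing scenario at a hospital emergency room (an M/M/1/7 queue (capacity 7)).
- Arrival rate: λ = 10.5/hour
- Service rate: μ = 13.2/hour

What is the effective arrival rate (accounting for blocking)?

ρ = λ/μ = 10.5/13.2 = 0.79545
P₀ = (1-ρ)/(1-ρ^(K+1)) = (1-0.79545)/(1-0.79545^8) = 0.20455/0.83971 = 0.2436
P_K = P₀×ρ^K = 0.2436 × 0.79545^7 = 0.2436 × 0.2015 = 0.04909
λ_eff = λ(1-P_K) = 10.5 × (1 - 0.04909) = 10.5 × 0.95091 = 9.9846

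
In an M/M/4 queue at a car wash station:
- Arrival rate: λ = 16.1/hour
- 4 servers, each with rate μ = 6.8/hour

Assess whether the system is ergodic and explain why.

Stability requires ρ = λ/(cμ) < 1
ρ = 16.1/(4 × 6.8) = 16.1/27.20 = 0.5919
Since 0.5919 < 1, the system is STABLE.
The servers are busy 59.19% of the time.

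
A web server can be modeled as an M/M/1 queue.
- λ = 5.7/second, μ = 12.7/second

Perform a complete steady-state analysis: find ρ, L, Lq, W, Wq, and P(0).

Step 1: ρ = λ/μ = 5.7/12.7 = 0.4488
Step 2: L = λ/(μ-λ) = 5.7/7.00 = 0.8143
Step 3: Lq = λ²/(μ(μ-λ)) = 32.49/(12.7×7.00) = 0.3655
Step 4: W = 1/(μ-λ) = 1/7.00 = 0.14286
Step 5: Wq = λ/(μ(μ-λ)) = 5.7/(12.7×7.00) = 0.06412
Step 6: P(0) = 1-ρ = 0.5512
Verify: L = λW = 5.7×0.14286 = 0.8143 ✔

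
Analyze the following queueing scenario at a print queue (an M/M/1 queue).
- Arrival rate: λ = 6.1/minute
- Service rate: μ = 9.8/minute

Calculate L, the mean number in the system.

ρ = λ/μ = 6.1/9.8 = 0.6224
For M/M/1: L = λ/(μ-λ)
L = 6.1/(9.8-6.1) = 6.1/3.70
L = 1.6486 jobs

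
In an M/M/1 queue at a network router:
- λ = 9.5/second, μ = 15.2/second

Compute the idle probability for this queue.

ρ = λ/μ = 9.5/15.2 = 0.6250
P(0) = 1 - ρ = 1 - 0.6250 = 0.3750
The server is idle 37.50% of the time.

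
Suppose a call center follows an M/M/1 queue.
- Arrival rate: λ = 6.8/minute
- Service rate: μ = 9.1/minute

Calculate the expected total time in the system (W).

First, compute utilization: ρ = λ/μ = 6.8/9.1 = 0.7473
For M/M/1: W = 1/(μ-λ)
W = 1/(9.1-6.8) = 1/2.30
W = 0.4348 minutes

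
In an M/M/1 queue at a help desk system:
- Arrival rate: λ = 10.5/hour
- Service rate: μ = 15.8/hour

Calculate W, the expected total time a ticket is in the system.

First, compute utilization: ρ = λ/μ = 10.5/15.8 = 0.6646
For M/M/1: W = 1/(μ-λ)
W = 1/(15.8-10.5) = 1/5.30
W = 0.1887 hours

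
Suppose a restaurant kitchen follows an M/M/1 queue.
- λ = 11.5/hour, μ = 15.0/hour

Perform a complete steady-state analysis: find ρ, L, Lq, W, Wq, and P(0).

Step 1: ρ = λ/μ = 11.5/15.0 = 0.7667
Step 2: L = λ/(μ-λ) = 11.5/3.50 = 3.2857
Step 3: Lq = λ²/(μ(μ-λ)) = 132.25/(15.0×3.50) = 2.5190
Step 4: W = 1/(μ-λ) = 1/3.50 = 0.28571
Step 5: Wq = λ/(μ(μ-λ)) = 11.5/(15.0×3.50) = 0.2190
Step 6: P(0) = 1-ρ = 0.2333
Verify: L = λW = 11.5×0.28571 = 3.2857 ✔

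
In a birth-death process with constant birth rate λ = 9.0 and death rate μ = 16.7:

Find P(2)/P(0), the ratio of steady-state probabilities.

For constant rates: P(n)/P(0) = (λ/μ)^n
P(2)/P(0) = (9.0/16.7)^2 = 0.5389^2 = 0.2904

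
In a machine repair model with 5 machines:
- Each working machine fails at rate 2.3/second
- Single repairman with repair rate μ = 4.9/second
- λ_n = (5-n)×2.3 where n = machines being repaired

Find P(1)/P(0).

P(1)/P(0) = ∏_{i=0}^{1-1} λ_i/μ_{i+1}
= (5-0)×2.3/4.9
= 2.3469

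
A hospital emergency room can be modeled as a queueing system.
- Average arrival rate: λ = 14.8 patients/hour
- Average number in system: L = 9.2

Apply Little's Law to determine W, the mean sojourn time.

Little's Law: L = λW, so W = L/λ
W = 9.2/14.8 = 0.6216 hours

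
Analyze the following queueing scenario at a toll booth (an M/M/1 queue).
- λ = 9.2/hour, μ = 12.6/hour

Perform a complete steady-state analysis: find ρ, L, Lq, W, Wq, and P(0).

Step 1: ρ = λ/μ = 9.2/12.6 = 0.7302
Step 2: L = λ/(μ-λ) = 9.2/3.40 = 2.7059
Step 3: Lq = λ²/(μ(μ-λ)) = 84.64/(12.6×3.40) = 1.9757
Step 4: W = 1/(μ-λ) = 1/3.40 = 0.29412
Step 5: Wq = λ/(μ(μ-λ)) = 9.2/(12.6×3.40) = 0.2148
Step 6: P(0) = 1-ρ = 0.2698
Verify: L = λW = 9.2×0.29412 = 2.7059 ✔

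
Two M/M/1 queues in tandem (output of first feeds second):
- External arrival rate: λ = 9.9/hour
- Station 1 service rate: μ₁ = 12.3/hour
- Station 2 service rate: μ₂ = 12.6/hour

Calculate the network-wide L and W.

By Jackson's theorem, each station behaves as independent M/M/1.
Station 1: ρ₁ = 9.9/12.3 = 0.8049, L₁ = ρ₁/(1-ρ₁) = λ/(μ₁-λ) = 9.9/2.40 = 4.1250
Station 2: ρ₂ = 9.9/12.6 = 0.7857, L₂ = ρ₂/(1-ρ₂) = λ/(μ₂-λ) = 9.9/2.70 = 3.6667
Total: L = L₁ + L₂ = 4.1250 + 3.6667 = 7.7917
W = L/λ = 7.7917/9.9 = 0.7870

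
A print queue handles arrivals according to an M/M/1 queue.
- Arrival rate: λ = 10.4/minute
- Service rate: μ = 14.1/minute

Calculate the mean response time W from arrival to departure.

First, compute utilization: ρ = λ/μ = 10.4/14.1 = 0.7376
For M/M/1: W = 1/(μ-λ)
W = 1/(14.1-10.4) = 1/3.70
W = 0.2703 minutes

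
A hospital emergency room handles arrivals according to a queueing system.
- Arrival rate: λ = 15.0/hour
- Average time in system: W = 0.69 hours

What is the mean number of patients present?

Little's Law: L = λW
L = 15.0 × 0.69 = 10.3500 patients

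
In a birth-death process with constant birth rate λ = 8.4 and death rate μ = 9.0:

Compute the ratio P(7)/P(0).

For constant rates: P(n)/P(0) = (λ/μ)^n
P(7)/P(0) = (8.4/9.0)^7 = 0.933333^7 = 0.6170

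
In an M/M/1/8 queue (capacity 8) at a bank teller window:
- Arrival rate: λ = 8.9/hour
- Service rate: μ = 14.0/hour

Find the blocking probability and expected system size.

ρ = λ/μ = 8.9/14.0 = 0.635714
P₀ = (1-ρ)/(1-ρ^(K+1)) = (1-0.635714)/(1-0.635714^9) = 0.3643/0.9830 = 0.3706
P_K = P₀×ρ^K = 0.37057 × 0.635714^8 = 0.37057 × 0.026674 = 0.009885
Blocking probability P_8 = 0.009885 (0.99%)
L = ρ[1 - (K+1)ρ^K + Kρ^(K+1)] / [(1-ρ)(1-ρ^(K+1))]
L = 0.635714 × (1 - 9×0.026674 + 8×0.016957) / ((1 - 0.635714) × (1 - 0.016957)) = 1.5898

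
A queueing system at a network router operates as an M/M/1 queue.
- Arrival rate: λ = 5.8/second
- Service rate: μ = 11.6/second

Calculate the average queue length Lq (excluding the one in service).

ρ = λ/μ = 5.8/11.6 = 0.5000
For M/M/1: Lq = λ²/(μ(μ-λ))
Lq = 33.64/(11.6 × 5.80)
Lq = 0.5000 packets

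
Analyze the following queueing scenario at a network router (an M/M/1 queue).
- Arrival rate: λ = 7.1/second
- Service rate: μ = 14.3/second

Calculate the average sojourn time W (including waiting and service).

First, compute utilization: ρ = λ/μ = 7.1/14.3 = 0.4965
For M/M/1: W = 1/(μ-λ)
W = 1/(14.3-7.1) = 1/7.20
W = 0.1389 seconds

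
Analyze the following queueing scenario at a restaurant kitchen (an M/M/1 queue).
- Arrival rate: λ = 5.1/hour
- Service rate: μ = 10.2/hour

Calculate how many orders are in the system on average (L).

ρ = λ/μ = 5.1/10.2 = 0.5000
For M/M/1: L = λ/(μ-λ)
L = 5.1/(10.2-5.1) = 5.1/5.10
L = 1.0000 orders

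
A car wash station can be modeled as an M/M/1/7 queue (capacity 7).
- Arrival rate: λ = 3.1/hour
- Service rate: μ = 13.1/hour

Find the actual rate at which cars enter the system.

ρ = λ/μ = 3.1/13.1 = 0.23664
P₀ = (1-ρ)/(1-ρ^(K+1)) = (1-0.23664)/(1-0.23664^8) = 0.7634/1.0000 = 0.7634
P_K = P₀×ρ^K = 0.7634 × 0.23664^7 = 0.7634 × 0.00004155 = 0.00003172
λ_eff = λ(1-P_K) = 3.1 × (1 - 0.00003172) = 3.1 × 0.99997 = 3.0999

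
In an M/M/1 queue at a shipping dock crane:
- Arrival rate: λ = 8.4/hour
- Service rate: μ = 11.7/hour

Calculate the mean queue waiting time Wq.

First, compute utilization: ρ = λ/μ = 8.4/11.7 = 0.7179
For M/M/1: Wq = λ/(μ(μ-λ))
Wq = 8.4/(11.7 × (11.7-8.4))
Wq = 8.4/(11.7 × 3.30)
Wq = 0.2176 hours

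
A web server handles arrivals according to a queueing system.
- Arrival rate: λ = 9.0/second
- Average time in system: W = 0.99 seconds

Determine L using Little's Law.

Little's Law: L = λW
L = 9.0 × 0.99 = 8.9100 requests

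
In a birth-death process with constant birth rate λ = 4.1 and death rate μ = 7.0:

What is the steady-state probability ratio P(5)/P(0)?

For constant rates: P(n)/P(0) = (λ/μ)^n
P(5)/P(0) = (4.1/7.0)^5 = 0.58571^5 = 0.06893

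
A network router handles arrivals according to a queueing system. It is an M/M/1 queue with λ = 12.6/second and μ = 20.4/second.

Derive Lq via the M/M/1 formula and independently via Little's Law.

Method 1 (direct): Lq = λ²/(μ(μ-λ)) = 158.76/(20.4 × 7.80) = 0.9977

Method 2 (Little's Law):
W = 1/(μ-λ) = 1/7.80 = 0.12820513
Wq = W - 1/μ = 0.12820513 - 0.049019608 = 0.079186
Lq = λWq = 12.6 × 0.079186 = 0.9977 ✔ (matches Method 1)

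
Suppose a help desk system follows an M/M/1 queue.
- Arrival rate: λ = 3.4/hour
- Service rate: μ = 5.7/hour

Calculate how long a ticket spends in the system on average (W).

First, compute utilization: ρ = λ/μ = 3.4/5.7 = 0.5965
For M/M/1: W = 1/(μ-λ)
W = 1/(5.7-3.4) = 1/2.30
W = 0.4348 hours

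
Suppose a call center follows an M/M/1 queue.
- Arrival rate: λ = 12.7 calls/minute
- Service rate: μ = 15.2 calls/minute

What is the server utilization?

Server utilization: ρ = λ/μ
ρ = 12.7/15.2 = 0.8355
The server is busy 83.55% of the time.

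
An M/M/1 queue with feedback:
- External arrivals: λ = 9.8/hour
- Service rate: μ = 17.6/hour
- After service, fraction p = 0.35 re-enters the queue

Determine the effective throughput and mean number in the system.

Effective arrival rate: λ_eff = λ/(1-p) = 9.8/(1-0.35) = 9.8/0.65 = 15.07692
ρ = λ_eff/μ = 15.07692/17.6 = 0.856643
L = ρ/(1-ρ) = 0.856643/(1-0.856643) = 5.9756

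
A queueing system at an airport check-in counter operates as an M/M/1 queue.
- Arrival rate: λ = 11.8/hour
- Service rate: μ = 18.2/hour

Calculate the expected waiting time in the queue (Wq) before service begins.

First, compute utilization: ρ = λ/μ = 11.8/18.2 = 0.6484
For M/M/1: Wq = λ/(μ(μ-λ))
Wq = 11.8/(18.2 × (18.2-11.8))
Wq = 11.8/(18.2 × 6.40)
Wq = 0.1013 hours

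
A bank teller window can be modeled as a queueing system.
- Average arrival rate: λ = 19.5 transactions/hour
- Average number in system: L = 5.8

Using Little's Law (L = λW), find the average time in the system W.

Little's Law: L = λW, so W = L/λ
W = 5.8/19.5 = 0.2974 hours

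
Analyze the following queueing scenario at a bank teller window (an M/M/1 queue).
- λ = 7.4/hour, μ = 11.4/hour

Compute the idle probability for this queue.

ρ = λ/μ = 7.4/11.4 = 0.6491
P(0) = 1 - ρ = 1 - 0.6491 = 0.3509
The server is idle 35.09% of the time.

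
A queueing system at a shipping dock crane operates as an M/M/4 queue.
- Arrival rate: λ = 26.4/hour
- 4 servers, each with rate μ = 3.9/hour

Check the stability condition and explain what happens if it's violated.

Stability requires ρ = λ/(cμ) < 1
ρ = 26.4/(4 × 3.9) = 26.4/15.60 = 1.6923
Since 1.6923 ≥ 1, the system is UNSTABLE.
Need c > λ/μ = 26.4/3.9 = 6.77.
Minimum servers needed: c = 7.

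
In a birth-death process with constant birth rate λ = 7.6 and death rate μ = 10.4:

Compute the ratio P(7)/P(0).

For constant rates: P(n)/P(0) = (λ/μ)^n
P(7)/P(0) = (7.6/10.4)^7 = 0.7308^7 = 0.1113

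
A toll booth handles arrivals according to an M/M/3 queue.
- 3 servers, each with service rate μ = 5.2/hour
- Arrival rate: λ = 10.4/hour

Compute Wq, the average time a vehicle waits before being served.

Traffic intensity: ρ = λ/(cμ) = 10.4/(3×5.2) = 0.6667
Since ρ = 0.6667 < 1, system is stable.
Offered load a = λ/μ = cρ = 10.4/5.2 = 2.0000
P₀ = [ Σₙ₌₀^2 aⁿ/n! + a^3/(3!(1-ρ)) ]⁻¹
Σ = a^0/0! + a^1/1! + a^2/2! = 1.0000 + 2.0000 + 2.0000 = 5.0000
a^3/(3!(1-ρ)) = 8.0000/(6 × 0.33333) = 4.0000
P₀ = 1/(5.0000 + 4.0000) = 0.1111
Lq = P₀·a^3·ρ / (3!(1-ρ)²) = 0.1111 × 8.0000 × 0.6667 / (6 × 0.1111) = 0.8889
Wq = Lq/λ = 0.8889/10.4 = 0.08547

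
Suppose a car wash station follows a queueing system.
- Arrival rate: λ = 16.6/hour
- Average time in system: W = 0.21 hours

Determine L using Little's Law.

Little's Law: L = λW
L = 16.6 × 0.21 = 3.4860 cars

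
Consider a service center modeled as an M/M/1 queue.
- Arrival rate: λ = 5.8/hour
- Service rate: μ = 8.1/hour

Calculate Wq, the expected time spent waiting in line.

First, compute utilization: ρ = λ/μ = 5.8/8.1 = 0.7160
For M/M/1: Wq = λ/(μ(μ-λ))
Wq = 5.8/(8.1 × (8.1-5.8))
Wq = 5.8/(8.1 × 2.30)
Wq = 0.3113 hours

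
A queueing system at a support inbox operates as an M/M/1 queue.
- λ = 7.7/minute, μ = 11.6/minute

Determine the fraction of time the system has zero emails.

ρ = λ/μ = 7.7/11.6 = 0.6638
P(0) = 1 - ρ = 1 - 0.6638 = 0.3362
The server is idle 33.62% of the time.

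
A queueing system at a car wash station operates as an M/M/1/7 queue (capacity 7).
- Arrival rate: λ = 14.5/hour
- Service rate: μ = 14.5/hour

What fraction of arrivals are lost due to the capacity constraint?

ρ = λ/μ = 14.5/14.5 = 1 exactly.
With ρ = 1 the usual (1-ρ)/(1-ρ^(K+1)) form is 0/0; instead every state 0..K is equally likely.
P₀ = 1/(K+1) = 1/8 = 0.1250
P_K = P₀×ρ^K = P₀ = 0.1250
Blocking probability = 12.50%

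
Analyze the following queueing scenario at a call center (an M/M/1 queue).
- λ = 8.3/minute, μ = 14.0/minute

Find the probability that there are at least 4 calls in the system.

ρ = λ/μ = 8.3/14.0 = 0.59286
P(N ≥ n) = ρⁿ
P(N ≥ 4) = 0.59286^4
P(N ≥ 4) = 0.1235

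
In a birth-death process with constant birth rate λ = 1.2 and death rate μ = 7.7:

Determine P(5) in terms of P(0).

For constant rates: P(n)/P(0) = (λ/μ)^n
P(5)/P(0) = (1.2/7.7)^5 = 0.155844^5 = 0.00009193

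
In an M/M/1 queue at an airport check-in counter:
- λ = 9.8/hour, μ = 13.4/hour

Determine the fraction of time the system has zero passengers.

ρ = λ/μ = 9.8/13.4 = 0.7313
P(0) = 1 - ρ = 1 - 0.7313 = 0.2687
The server is idle 26.87% of the time.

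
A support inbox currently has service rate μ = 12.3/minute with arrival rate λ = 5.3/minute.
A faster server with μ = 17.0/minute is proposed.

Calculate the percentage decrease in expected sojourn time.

System 1: ρ₁ = 5.3/12.3 = 0.4309, W₁ = 1/(12.3-5.3) = 0.14286
System 2: ρ₂ = 5.3/17.0 = 0.3118, W₂ = 1/(17.0-5.3) = 0.085470
Improvement: (W₁-W₂)/W₁ = (0.14286-0.085470)/0.14286 = 40.17%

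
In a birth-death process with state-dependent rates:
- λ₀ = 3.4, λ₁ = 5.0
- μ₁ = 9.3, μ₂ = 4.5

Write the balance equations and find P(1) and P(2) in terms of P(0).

Balance equations:
State 0: λ₀P₀ = μ₁P₁ → P₁ = (λ₀/μ₁)P₀ = (3.4/9.3)P₀ = 0.3656P₀
State 1: P₂ = (λ₀λ₁)/(μ₁μ₂)P₀ = (3.4×5.0)/(9.3×4.5)P₀ = 0.4062P₀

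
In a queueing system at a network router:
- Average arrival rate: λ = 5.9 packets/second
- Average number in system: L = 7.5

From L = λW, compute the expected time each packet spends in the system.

Little's Law: L = λW, so W = L/λ
W = 7.5/5.9 = 1.2712 seconds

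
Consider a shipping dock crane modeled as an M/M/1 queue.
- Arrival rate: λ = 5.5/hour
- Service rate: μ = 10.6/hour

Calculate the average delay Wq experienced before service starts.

First, compute utilization: ρ = λ/μ = 5.5/10.6 = 0.5189
For M/M/1: Wq = λ/(μ(μ-λ))
Wq = 5.5/(10.6 × (10.6-5.5))
Wq = 5.5/(10.6 × 5.10)
Wq = 0.1017 hours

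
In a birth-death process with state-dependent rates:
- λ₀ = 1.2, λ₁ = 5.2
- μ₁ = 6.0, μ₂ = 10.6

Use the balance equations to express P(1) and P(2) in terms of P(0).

Balance equations:
State 0: λ₀P₀ = μ₁P₁ → P₁ = (λ₀/μ₁)P₀ = (1.2/6.0)P₀ = 0.2000P₀
State 1: P₂ = (λ₀λ₁)/(μ₁μ₂)P₀ = (1.2×5.2)/(6.0×10.6)P₀ = 0.09811P₀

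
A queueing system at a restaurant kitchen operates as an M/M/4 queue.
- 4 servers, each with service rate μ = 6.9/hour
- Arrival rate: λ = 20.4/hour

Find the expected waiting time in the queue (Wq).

Traffic intensity: ρ = λ/(cμ) = 20.4/(4×6.9) = 0.7391
Since ρ = 0.7391 < 1, system is stable.
Offered load a = λ/μ = cρ = 20.4/6.9 = 2.9565
P₀ = [ Σₙ₌₀^3 aⁿ/n! + a^4/(4!(1-ρ)) ]⁻¹
Σ = a^0/0! + a^1/1! + a^2/2! + a^3/3! = 1.0000 + 2.9565 + 4.3705 + 4.3072 = 12.6342
a^4/(4!(1-ρ)) = 76.4054/(24 × 0.26087) = 12.2036
P₀ = 1/(12.6342 + 12.2036) = 0.04026
Lq = P₀·a^4·ρ / (4!(1-ρ)²) = 0.04026 × 76.4054 × 0.7391 / (24 × 0.06805) = 1.3921
Wq = Lq/λ = 1.3921/20.4 = 0.06824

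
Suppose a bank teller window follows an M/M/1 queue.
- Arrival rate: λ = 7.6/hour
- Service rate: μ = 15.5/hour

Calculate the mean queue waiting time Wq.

First, compute utilization: ρ = λ/μ = 7.6/15.5 = 0.4903
For M/M/1: Wq = λ/(μ(μ-λ))
Wq = 7.6/(15.5 × (15.5-7.6))
Wq = 7.6/(15.5 × 7.90)
Wq = 0.06207 hours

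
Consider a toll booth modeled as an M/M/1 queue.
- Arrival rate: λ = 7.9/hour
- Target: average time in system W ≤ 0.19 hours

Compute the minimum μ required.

For M/M/1: W = 1/(μ-λ)
Need W ≤ 0.19, so 1/(μ-λ) ≤ 0.19
μ - λ ≥ 1/0.19 = 5.2632
μ ≥ 7.9 + 5.2632 = 13.1632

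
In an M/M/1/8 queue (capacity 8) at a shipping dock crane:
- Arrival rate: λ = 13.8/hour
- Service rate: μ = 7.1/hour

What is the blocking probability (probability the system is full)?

ρ = λ/μ = 13.8/7.1 = 1.94366
P₀ = (1-ρ)/(1-ρ^(K+1)) = (1-1.94366)/(1-1.94366^9) = -0.9437/-394.8974 = 0.002390
P_K = P₀×ρ^K = 0.0023896 × 1.94366^8 = 0.0023896 × 203.6866 = 0.4867
Blocking probability = 48.67%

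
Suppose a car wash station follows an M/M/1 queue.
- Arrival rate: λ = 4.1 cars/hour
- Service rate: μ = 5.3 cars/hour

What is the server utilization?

Server utilization: ρ = λ/μ
ρ = 4.1/5.3 = 0.7736
The server is busy 77.36% of the time.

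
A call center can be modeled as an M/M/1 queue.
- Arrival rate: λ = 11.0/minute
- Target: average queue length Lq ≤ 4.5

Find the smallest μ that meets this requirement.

For M/M/1: Lq = λ²/(μ(μ-λ))
Need Lq ≤ 4.5, i.e. μ(μ-λ) ≥ λ²/4.5
μ² - 11.0μ - 121.00/4.5 ≥ 0  →  μ² - 11.0μ - 26.8889 ≥ 0
Quadratic formula (positive root): μ = [λ + √(λ² + 4×26.8889)]/2
Discriminant: 121.00 + 4×26.8889 = 228.5556, √228.5556 = 15.1181
μ ≥ (11.0 + 15.1181)/2 = 13.0590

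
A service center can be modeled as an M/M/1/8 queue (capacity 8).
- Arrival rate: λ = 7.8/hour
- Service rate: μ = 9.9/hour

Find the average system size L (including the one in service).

ρ = λ/μ = 7.8/9.9 = 0.78788
P₀ = (1-ρ)/(1-ρ^(K+1)) = (1-0.78788)/(1-0.78788^9) = 0.2121/0.8830 = 0.2402
P_K = P₀×ρ^K = 0.2402 × 0.78788^8 = 0.2402 × 0.1485 = 0.03567
L = ρ[1 - (K+1)ρ^K + Kρ^(K+1)] / [(1-ρ)(1-ρ^(K+1))]
L = 0.78788 × (1 - 9×0.148484 + 8×0.116988) / ((1 - 0.78788) × (1 - 0.116988)) = 2.5219 customers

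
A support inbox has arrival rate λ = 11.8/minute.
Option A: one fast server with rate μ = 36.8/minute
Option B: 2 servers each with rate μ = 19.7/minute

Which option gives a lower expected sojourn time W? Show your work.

Option A: single server μ = 36.8 (M/M/1)
  ρ_A = 11.8/36.8 = 0.3207
  W_A = 1/(μ-λ) = 1/(36.8-11.8) = 1/25.00 = 0.04000

Option B: 2 servers μ = 19.7 (M/M/2)
  ρ_B = λ/(cμ) = 11.8/(2×19.7) = 0.2995
  Offered load a = λ/μ = cρ = 11.8/19.7 = 0.5990
  P₀ = [ Σₙ₌₀^1 aⁿ/n! + a^2/(2!(1-ρ)) ]⁻¹
  Σ = a^0/0! + a^1/1! = 1.0000 + 0.5990 = 1.5990
  a^2/(2!(1-ρ)) = 0.3588/(2 × 0.7005) = 0.2561
  P₀ = 1/(1.5990 + 0.2561) = 0.5391
  Lq = P₀·a^2·ρ / (2!(1-ρ)²) = 0.53906 × 0.35878 × 0.29949 / (2 × 0.49071) = 0.05902
  Wq_B = Lq/λ = 0.05902/11.8 = 0.005002
  W_B = Wq_B + 1/μ = 0.005002 + 0.05076 = 0.05576

Since W_A = 0.04000 < W_B = 0.05576, Option A (single fast server) has the shorter time in system.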